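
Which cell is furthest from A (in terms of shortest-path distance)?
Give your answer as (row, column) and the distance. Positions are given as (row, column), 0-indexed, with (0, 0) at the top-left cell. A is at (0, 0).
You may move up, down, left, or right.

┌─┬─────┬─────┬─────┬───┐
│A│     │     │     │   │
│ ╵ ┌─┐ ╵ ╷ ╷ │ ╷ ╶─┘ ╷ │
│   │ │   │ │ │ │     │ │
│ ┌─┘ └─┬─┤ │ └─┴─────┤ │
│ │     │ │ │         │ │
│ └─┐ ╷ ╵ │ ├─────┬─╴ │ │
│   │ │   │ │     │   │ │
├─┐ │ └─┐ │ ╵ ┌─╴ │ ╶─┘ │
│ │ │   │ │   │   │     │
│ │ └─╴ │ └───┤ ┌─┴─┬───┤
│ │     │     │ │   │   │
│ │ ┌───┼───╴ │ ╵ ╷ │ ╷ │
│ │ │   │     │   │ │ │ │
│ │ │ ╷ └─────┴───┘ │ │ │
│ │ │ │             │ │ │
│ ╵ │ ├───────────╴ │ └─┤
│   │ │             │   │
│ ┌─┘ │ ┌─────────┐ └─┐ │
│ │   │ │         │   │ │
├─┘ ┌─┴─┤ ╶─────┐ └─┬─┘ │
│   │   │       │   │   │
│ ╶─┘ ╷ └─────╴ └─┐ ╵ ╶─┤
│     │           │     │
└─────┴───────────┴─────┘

Computing BFS distances from A to all cells:
Furthest cell: (7, 11)
Distance: 74 steps

Path from A to the furthest cell:

┌─┬─────┬─────┬─────┬───┐
│A│↱ → ↓│↱ ↓  │     │   │
│ ╵ ┌─┐ ╵ ╷ ╷ │ ╷ ╶─┘ ╷ │
│↳ ↑│ │↳ ↑│↓│ │ │     │ │
│ ┌─┘ └─┬─┤ │ └─┴─────┤ │
│ │     │ │↓│         │ │
│ └─┐ ╷ ╵ │ ├─────┬─╴ │ │
│   │ │   │↓│↱ → ↓│   │ │
├─┐ │ └─┐ │ ╵ ┌─╴ │ ╶─┘ │
│ │ │   │ │↳ ↑│↓ ↲│     │
│ │ └─╴ │ └───┤ ┌─┴─┬───┤
│ │     │     │↓│↱ ↓│↱ ↓│
│ │ ┌───┼───╴ │ ╵ ╷ │ ╷ │
│ │ │↓ ↰│     │↳ ↑│↓│↑│↓│
│ │ │ ╷ └─────┴───┘ │ │ │
│ │ │↓│↑ ← ← ← ← ← ↲│↑│B│
│ ╵ │ ├───────────╴ │ └─┤
│   │↓│             │↑ ↰│
│ ┌─┘ │ ┌─────────┐ └─┐ │
│ │↓ ↲│ │↱ → → → ↓│   │↑│
├─┘ ┌─┴─┤ ╶─────┐ └─┬─┘ │
│↓ ↲│↱ ↓│↑ ← ← ↰│↳ ↓│↱ ↑│
│ ╶─┘ ╷ └─────╴ └─┐ ╵ ╶─┤
│↳ → ↑│↳ → → → ↑  │↳ ↑  │
└─────┴───────────┴─────┘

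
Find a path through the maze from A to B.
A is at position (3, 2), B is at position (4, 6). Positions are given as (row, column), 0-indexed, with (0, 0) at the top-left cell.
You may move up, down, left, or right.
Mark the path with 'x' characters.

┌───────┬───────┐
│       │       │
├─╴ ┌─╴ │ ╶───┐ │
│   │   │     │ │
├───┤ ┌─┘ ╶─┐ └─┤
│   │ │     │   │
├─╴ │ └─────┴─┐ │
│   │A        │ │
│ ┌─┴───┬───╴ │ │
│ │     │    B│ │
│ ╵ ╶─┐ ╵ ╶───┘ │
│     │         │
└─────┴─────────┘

Finding the shortest path from (3, 2) to (4, 6):
Path length: 5 steps
Directions: right → right → right → right → down

Solution:

┌───────┬───────┐
│       │       │
├─╴ ┌─╴ │ ╶───┐ │
│   │   │     │ │
├───┤ ┌─┘ ╶─┐ └─┤
│   │ │     │   │
├─╴ │ └─────┴─┐ │
│   │A x x x x│ │
│ ┌─┴───┬───╴ │ │
│ │     │    B│ │
│ ╵ ╶─┐ ╵ ╶───┘ │
│     │         │
└─────┴─────────┘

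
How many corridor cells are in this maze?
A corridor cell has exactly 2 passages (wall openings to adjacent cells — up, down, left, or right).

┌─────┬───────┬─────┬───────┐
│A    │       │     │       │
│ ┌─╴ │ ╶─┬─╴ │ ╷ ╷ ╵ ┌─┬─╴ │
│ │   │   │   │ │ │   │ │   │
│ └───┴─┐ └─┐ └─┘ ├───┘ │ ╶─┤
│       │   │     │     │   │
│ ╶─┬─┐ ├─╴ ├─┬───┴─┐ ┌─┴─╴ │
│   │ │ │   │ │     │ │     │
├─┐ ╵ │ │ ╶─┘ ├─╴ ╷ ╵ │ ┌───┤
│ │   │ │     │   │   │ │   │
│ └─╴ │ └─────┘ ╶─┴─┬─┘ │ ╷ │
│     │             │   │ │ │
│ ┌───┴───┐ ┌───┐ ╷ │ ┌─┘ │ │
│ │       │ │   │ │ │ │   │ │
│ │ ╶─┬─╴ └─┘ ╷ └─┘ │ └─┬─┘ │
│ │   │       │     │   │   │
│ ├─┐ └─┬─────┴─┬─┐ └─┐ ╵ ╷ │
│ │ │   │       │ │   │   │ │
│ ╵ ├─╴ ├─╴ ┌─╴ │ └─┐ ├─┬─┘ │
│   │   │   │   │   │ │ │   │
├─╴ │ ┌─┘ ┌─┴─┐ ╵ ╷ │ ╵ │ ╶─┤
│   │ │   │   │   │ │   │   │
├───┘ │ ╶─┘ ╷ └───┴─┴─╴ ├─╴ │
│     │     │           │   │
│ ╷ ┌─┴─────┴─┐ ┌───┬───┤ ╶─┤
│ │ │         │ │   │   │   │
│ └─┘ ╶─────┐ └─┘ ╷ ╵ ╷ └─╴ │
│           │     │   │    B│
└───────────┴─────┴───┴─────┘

Counting cells with exactly 2 passages:
Total corridor cells: 152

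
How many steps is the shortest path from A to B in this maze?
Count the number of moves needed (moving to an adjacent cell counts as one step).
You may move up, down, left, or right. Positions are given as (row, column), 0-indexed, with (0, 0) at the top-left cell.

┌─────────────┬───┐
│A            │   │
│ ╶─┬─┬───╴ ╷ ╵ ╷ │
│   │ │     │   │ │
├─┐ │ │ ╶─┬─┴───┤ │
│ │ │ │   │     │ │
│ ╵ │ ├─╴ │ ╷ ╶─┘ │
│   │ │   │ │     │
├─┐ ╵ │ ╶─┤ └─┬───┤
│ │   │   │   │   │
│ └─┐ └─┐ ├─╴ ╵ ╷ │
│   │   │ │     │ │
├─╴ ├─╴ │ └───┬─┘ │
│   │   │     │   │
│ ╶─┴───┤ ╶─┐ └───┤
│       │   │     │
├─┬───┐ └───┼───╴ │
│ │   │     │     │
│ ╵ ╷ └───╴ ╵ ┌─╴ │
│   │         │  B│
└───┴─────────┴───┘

Using BFS to find shortest path:
Start: (0, 0), End: (9, 8)
Path found:
(0,0) → (0,1) → (0,2) → (0,3) → (0,4) → (0,5) → (1,5) → (1,4) → (1,3) → (2,3) → (2,4) → (3,4) → (3,3) → (4,3) → (4,4) → (5,4) → (6,4) → (6,5) → (6,6) → (7,6) → (7,7) → (7,8) → (8,8) → (9,8)
Number of steps: 23

Solution:

┌─────────────┬───┐
│A → → → → ↓  │   │
│ ╶─┬─┬───╴ ╷ ╵ ╷ │
│   │ │↓ ← ↲│   │ │
├─┐ │ │ ╶─┬─┴───┤ │
│ │ │ │↳ ↓│     │ │
│ ╵ │ ├─╴ │ ╷ ╶─┘ │
│   │ │↓ ↲│ │     │
├─┐ ╵ │ ╶─┤ └─┬───┤
│ │   │↳ ↓│   │   │
│ └─┐ └─┐ ├─╴ ╵ ╷ │
│   │   │↓│     │ │
├─╴ ├─╴ │ └───┬─┘ │
│   │   │↳ → ↓│   │
│ ╶─┴───┤ ╶─┐ └───┤
│       │   │↳ → ↓│
├─┬───┐ └───┼───╴ │
│ │   │     │    ↓│
│ ╵ ╷ └───╴ ╵ ┌─╴ │
│   │         │  B│
└───┴─────────┴───┘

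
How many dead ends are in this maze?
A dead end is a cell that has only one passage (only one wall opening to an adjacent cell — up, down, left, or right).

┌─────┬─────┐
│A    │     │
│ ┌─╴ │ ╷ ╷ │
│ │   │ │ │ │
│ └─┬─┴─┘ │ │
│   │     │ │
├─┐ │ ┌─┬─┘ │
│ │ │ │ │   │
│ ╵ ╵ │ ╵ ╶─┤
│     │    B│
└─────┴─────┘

Checking each cell for number of passages:

Dead ends found at positions:
  (1, 1)
  (1, 3)
  (3, 0)
  (3, 3)
  (4, 5)
Total dead ends: 5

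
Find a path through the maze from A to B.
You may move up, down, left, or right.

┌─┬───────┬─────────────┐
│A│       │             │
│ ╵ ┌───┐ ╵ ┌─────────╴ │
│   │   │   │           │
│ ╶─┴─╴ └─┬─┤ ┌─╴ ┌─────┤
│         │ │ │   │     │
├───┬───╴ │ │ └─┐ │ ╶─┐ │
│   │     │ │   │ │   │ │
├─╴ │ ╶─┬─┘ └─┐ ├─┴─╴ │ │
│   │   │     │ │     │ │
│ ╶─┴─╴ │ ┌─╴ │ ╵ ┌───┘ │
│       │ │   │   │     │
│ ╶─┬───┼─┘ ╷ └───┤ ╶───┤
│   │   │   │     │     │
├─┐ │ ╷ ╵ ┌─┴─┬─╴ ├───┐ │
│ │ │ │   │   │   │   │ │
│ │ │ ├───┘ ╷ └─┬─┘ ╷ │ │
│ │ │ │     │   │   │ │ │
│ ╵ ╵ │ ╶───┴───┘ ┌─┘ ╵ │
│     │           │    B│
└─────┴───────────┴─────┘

Finding the shortest path through the maze:
Path length: 46 steps
Directions: down → right → up → right → right → right → down → right → up → right → right → right → right → right → right → down → left → left → left → left → left → down → down → right → down → down → right → up → right → right → up → left → up → right → right → down → down → down → left → left → down → right → right → down → down → down

Solution:

┌─┬───────┬─────────────┐
│A│↱ → → ↓│↱ → → → → → ↓│
│ ╵ ┌───┐ ╵ ┌─────────╴ │
│↳ ↑│   │↳ ↑│↓ ← ← ← ← ↲│
│ ╶─┴─╴ └─┬─┤ ┌─╴ ┌─────┤
│         │ │↓│   │↱ → ↓│
├───┬───╴ │ │ └─┐ │ ╶─┐ │
│   │     │ │↳ ↓│ │↑ ↰│↓│
├─╴ │ ╶─┬─┘ └─┐ ├─┴─╴ │ │
│   │   │     │↓│↱ → ↑│↓│
│ ╶─┴─╴ │ ┌─╴ │ ╵ ┌───┘ │
│       │ │   │↳ ↑│↓ ← ↲│
│ ╶─┬───┼─┘ ╷ └───┤ ╶───┤
│   │   │   │     │↳ → ↓│
├─┐ │ ╷ ╵ ┌─┴─┬─╴ ├───┐ │
│ │ │ │   │   │   │   │↓│
│ │ │ ├───┘ ╷ └─┬─┘ ╷ │ │
│ │ │ │     │   │   │ │↓│
│ ╵ ╵ │ ╶───┴───┘ ┌─┘ ╵ │
│     │           │    B│
└─────┴───────────┴─────┘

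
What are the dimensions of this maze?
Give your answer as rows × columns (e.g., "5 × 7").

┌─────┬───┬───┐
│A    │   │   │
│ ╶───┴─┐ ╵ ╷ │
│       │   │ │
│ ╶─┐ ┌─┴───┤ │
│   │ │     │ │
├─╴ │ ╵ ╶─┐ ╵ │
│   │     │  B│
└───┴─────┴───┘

Counting the maze dimensions:
Rows (vertical): 4
Columns (horizontal): 7
Dimensions: 4 × 7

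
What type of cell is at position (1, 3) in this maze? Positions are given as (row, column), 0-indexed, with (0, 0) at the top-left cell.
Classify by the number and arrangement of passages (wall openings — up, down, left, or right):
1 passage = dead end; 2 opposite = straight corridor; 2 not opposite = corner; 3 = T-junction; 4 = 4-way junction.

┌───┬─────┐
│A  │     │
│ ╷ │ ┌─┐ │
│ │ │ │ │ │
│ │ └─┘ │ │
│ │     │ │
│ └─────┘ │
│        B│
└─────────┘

Checking cell at (1, 3):
Number of passages: 1
Cell type: dead end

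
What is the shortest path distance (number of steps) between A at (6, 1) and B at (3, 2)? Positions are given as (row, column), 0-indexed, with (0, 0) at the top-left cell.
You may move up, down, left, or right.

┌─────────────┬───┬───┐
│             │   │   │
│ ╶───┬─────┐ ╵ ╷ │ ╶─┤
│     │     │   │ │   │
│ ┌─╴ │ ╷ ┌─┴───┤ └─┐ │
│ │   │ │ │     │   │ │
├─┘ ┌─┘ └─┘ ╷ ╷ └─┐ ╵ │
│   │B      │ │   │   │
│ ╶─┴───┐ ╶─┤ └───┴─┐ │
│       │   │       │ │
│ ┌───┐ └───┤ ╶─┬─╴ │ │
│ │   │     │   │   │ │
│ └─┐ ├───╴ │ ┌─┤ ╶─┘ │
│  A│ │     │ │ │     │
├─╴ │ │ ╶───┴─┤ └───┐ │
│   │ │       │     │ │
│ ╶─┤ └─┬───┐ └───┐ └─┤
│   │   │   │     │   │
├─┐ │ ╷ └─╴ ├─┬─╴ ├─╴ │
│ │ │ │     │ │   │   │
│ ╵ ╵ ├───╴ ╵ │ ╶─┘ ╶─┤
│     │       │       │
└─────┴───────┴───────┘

Finding path from (6, 1) to (3, 2):
Path: (6,1) → (6,0) → (5,0) → (4,0) → (3,0) → (3,1) → (2,1) → (2,2) → (1,2) → (1,1) → (1,0) → (0,0) → (0,1) → (0,2) → (0,3) → (0,4) → (0,5) → (0,6) → (1,6) → (1,7) → (0,7) → (0,8) → (1,8) → (2,8) → (2,9) → (3,9) → (3,10) → (4,10) → (5,10) → (6,10) → (6,9) → (6,8) → (5,8) → (5,9) → (4,9) → (4,8) → (4,7) → (4,6) → (3,6) → (2,6) → (2,5) → (3,5) → (3,4) → (3,3) → (3,2)
Distance: 44 steps

Solution:

┌─────────────┬───┬───┐
│↱ → → → → → ↓│↱ ↓│   │
│ ╶───┬─────┐ ╵ ╷ │ ╶─┤
│↑ ← ↰│     │↳ ↑│↓│   │
│ ┌─╴ │ ╷ ┌─┴───┤ └─┐ │
│ │↱ ↑│ │ │↓ ↰  │↳ ↓│ │
├─┘ ┌─┘ └─┘ ╷ ╷ └─┐ ╵ │
│↱ ↑│B ← ← ↲│↑│   │↳ ↓│
│ ╶─┴───┐ ╶─┤ └───┴─┐ │
│↑      │   │↑ ← ← ↰│↓│
│ ┌───┐ └───┤ ╶─┬─╴ │ │
│↑│   │     │   │↱ ↑│↓│
│ └─┐ ├───╴ │ ┌─┤ ╶─┘ │
│↑ A│ │     │ │ │↑ ← ↲│
├─╴ │ │ ╶───┴─┤ └───┐ │
│   │ │       │     │ │
│ ╶─┤ └─┬───┐ └───┐ └─┤
│   │   │   │     │   │
├─┐ │ ╷ └─╴ ├─┬─╴ ├─╴ │
│ │ │ │     │ │   │   │
│ ╵ ╵ ├───╴ ╵ │ ╶─┘ ╶─┤
│     │       │       │
└─────┴───────┴───────┘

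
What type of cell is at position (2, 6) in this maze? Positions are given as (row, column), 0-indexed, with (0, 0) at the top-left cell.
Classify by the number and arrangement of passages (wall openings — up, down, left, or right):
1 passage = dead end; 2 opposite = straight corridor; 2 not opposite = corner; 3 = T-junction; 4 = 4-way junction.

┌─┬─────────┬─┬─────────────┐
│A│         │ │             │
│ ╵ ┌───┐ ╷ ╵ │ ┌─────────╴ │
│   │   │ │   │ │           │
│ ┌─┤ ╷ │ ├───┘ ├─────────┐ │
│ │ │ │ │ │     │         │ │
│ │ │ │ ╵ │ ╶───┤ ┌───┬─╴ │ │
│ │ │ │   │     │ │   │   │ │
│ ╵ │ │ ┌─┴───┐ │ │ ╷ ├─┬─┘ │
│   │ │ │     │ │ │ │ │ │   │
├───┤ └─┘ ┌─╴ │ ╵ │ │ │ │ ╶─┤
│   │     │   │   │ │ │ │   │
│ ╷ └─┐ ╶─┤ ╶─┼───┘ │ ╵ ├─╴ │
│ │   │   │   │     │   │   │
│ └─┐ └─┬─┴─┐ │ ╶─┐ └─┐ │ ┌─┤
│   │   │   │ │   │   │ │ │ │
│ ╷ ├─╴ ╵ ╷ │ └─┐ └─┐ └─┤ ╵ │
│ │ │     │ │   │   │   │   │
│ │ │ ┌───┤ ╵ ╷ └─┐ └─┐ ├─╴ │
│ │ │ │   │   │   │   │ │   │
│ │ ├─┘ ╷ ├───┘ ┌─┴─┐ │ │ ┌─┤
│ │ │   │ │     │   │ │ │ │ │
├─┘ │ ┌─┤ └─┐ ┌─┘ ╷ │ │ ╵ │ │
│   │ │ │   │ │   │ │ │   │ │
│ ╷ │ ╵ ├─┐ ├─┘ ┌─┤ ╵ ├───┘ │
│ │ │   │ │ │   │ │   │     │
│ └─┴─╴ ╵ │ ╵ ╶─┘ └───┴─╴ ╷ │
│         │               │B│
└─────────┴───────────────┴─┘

Checking cell at (2, 6):
Number of passages: 2
Cell type: straight corridor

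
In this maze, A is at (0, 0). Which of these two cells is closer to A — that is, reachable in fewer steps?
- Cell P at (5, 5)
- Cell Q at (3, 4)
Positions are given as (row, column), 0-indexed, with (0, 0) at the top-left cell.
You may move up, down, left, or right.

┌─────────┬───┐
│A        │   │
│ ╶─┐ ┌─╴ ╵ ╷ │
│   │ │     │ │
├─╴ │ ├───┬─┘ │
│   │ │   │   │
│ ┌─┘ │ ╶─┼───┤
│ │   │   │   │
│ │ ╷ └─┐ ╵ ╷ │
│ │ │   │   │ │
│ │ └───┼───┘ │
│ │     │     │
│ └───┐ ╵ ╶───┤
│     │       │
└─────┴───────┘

Shortest path A → P at (5, 5): 14 steps
Shortest path A → Q at (3, 4): 21 steps

P is closer (14 steps vs 21 steps).

Path to P:

┌─────────┬───┐
│A → ↓    │   │
│ ╶─┐ ┌─╴ ╵ ╷ │
│   │↓│     │ │
├─╴ │ ├───┬─┘ │
│   │↓│   │   │
│ ┌─┘ │ ╶─┼───┤
│ │↓ ↲│   │   │
│ │ ╷ └─┐ ╵ ╷ │
│ │↓│   │   │ │
│ │ └───┼───┘ │
│ │↳ → ↓│↱ P  │
│ └───┐ ╵ ╶───┤
│     │↳ ↑    │
└─────┴───────┘

Path to Q:

┌─────────┬───┐
│A → ↓    │   │
│ ╶─┐ ┌─╴ ╵ ╷ │
│   │↓│     │ │
├─╴ │ ├───┬─┘ │
│   │↓│   │   │
│ ┌─┘ │ ╶─┼───┤
│ │↓ ↲│  Q│↓ ↰│
│ │ ╷ └─┐ ╵ ╷ │
│ │↓│   │↑ ↲│↑│
│ │ └───┼───┘ │
│ │↳ → ↓│↱ → ↑│
│ └───┐ ╵ ╶───┤
│     │↳ ↑    │
└─────┴───────┘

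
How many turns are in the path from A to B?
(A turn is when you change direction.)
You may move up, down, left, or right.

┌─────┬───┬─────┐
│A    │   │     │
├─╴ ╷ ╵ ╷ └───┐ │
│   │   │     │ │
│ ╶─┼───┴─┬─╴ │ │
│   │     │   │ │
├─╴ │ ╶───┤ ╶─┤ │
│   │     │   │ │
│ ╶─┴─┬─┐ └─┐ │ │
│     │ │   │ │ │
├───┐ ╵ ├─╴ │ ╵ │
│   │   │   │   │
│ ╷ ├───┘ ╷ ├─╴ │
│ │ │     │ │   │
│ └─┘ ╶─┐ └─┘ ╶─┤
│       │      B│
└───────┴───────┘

Directions: right, right, down, right, up, right, down, right, right, down, left, down, right, down, down, right, down, left, down, right
Number of turns: 16

Solution:

┌─────┬───┬─────┐
│A → ↓│↱ ↓│     │
├─╴ ╷ ╵ ╷ └───┐ │
│   │↳ ↑│↳ → ↓│ │
│ ╶─┼───┴─┬─╴ │ │
│   │     │↓ ↲│ │
├─╴ │ ╶───┤ ╶─┤ │
│   │     │↳ ↓│ │
│ ╶─┴─┬─┐ └─┐ │ │
│     │ │   │↓│ │
├───┐ ╵ ├─╴ │ ╵ │
│   │   │   │↳ ↓│
│ ╷ ├───┘ ╷ ├─╴ │
│ │ │     │ │↓ ↲│
│ └─┘ ╶─┐ └─┘ ╶─┤
│       │    ↳ B│
└───────┴───────┘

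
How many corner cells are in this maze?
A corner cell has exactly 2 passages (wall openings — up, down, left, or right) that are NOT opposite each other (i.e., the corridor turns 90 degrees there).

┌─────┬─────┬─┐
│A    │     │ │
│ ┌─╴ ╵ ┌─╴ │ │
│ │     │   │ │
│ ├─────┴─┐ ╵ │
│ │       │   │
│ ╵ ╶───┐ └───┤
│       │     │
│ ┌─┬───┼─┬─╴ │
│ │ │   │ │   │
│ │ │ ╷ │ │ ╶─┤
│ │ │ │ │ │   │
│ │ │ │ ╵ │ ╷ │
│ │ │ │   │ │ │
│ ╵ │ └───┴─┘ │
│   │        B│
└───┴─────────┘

Counting corner cells (2 non-opposite passages):
Total corners: 22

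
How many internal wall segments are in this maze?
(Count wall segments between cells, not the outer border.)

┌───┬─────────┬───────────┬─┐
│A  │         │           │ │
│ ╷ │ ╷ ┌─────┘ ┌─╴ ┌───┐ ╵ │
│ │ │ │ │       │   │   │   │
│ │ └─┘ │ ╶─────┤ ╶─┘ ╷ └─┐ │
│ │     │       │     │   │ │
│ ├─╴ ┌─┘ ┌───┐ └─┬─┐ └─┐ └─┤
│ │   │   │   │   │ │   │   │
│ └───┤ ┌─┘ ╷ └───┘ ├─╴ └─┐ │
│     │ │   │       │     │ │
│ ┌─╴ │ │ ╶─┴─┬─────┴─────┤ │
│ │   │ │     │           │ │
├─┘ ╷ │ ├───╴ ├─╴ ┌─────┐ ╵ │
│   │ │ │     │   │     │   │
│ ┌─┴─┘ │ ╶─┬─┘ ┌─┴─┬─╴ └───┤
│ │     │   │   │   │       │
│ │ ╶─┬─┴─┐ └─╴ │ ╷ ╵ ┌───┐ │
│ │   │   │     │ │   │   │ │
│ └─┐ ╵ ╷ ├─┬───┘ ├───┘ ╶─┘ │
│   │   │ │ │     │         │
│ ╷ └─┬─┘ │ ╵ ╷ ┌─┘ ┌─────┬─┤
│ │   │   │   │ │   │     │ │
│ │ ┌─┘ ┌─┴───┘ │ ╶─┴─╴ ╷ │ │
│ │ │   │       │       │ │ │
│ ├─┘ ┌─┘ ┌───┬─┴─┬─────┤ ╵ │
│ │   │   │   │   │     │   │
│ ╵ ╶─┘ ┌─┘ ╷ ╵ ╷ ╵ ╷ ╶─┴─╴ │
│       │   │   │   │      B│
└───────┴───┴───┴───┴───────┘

Counting internal wall segments:
Total internal walls: 169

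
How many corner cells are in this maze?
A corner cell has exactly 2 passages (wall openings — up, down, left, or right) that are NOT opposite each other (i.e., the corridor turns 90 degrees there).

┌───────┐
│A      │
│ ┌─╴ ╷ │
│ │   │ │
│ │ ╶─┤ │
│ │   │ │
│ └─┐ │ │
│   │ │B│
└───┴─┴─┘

Counting corner cells (2 non-opposite passages):
Total corners: 7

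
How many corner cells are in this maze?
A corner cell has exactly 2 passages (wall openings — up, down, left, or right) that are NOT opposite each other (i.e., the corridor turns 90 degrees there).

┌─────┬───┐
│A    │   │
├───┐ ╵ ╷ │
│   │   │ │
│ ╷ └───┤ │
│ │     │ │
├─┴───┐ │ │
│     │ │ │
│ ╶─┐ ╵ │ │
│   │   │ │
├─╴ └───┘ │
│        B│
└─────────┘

Counting corner cells (2 non-opposite passages):
Total corners: 16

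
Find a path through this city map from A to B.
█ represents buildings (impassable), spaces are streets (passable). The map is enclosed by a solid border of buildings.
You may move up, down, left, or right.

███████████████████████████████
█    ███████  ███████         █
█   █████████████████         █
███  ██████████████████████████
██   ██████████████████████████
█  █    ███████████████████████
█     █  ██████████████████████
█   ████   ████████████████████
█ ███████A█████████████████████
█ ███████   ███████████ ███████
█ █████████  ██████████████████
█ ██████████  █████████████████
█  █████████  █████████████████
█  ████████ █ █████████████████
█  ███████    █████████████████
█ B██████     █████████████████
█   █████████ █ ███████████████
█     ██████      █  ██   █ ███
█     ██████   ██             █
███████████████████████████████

Finding the shortest path from A to B:
Movement: cardinal only
Path length: 22 steps
Directions: up → left → up → left → up → left → left → down → left → left → down → left → left → down → down → down → down → down → down → down → down → right

Solution:

███████████████████████████████
█    ███████  ███████         █
█   █████████████████         █
███  ██████████████████████████
██   ██████████████████████████
█  █ ↓←↰███████████████████████
█  ↓←↲█↑↰██████████████████████
█↓←↲████↑↰ ████████████████████
█↓███████A█████████████████████
█↓███████   ███████████ ███████
█↓█████████  ██████████████████
█↓██████████  █████████████████
█↓ █████████  █████████████████
█↓ ████████ █ █████████████████
█↓ ███████    █████████████████
█↳B██████     █████████████████
█   █████████ █ ███████████████
█     ██████      █  ██   █ ███
█     ██████   ██             █
███████████████████████████████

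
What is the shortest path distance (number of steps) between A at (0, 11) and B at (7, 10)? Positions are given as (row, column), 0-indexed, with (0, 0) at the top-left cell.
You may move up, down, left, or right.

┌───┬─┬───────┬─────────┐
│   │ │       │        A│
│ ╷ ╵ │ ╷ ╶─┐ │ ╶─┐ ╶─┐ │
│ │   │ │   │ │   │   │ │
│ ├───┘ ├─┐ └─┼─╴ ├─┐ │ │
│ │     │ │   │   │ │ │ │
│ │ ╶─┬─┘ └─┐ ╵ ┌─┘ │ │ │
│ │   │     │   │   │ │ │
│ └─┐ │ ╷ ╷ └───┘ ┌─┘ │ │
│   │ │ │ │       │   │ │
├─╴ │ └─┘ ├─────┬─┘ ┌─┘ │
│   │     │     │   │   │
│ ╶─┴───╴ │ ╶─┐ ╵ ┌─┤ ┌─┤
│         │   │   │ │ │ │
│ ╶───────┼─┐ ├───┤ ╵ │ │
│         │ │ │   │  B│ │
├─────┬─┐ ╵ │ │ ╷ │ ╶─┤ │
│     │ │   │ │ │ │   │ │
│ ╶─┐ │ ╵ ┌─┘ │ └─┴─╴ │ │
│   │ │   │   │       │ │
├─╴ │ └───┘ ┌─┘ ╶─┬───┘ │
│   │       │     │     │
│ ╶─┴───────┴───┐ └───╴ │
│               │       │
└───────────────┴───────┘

Finding path from (0, 11) to (7, 10):
Path: (0,11) → (1,11) → (2,11) → (3,11) → (4,11) → (5,11) → (5,10) → (6,10) → (7,10)
Distance: 8 steps

Solution:

┌───┬─┬───────┬─────────┐
│   │ │       │        A│
│ ╷ ╵ │ ╷ ╶─┐ │ ╶─┐ ╶─┐ │
│ │   │ │   │ │   │   │↓│
│ ├───┘ ├─┐ └─┼─╴ ├─┐ │ │
│ │     │ │   │   │ │ │↓│
│ │ ╶─┬─┘ └─┐ ╵ ┌─┘ │ │ │
│ │   │     │   │   │ │↓│
│ └─┐ │ ╷ ╷ └───┘ ┌─┘ │ │
│   │ │ │ │       │   │↓│
├─╴ │ └─┘ ├─────┬─┘ ┌─┘ │
│   │     │     │   │↓ ↲│
│ ╶─┴───╴ │ ╶─┐ ╵ ┌─┤ ┌─┤
│         │   │   │ │↓│ │
│ ╶───────┼─┐ ├───┤ ╵ │ │
│         │ │ │   │  B│ │
├─────┬─┐ ╵ │ │ ╷ │ ╶─┤ │
│     │ │   │ │ │ │   │ │
│ ╶─┐ │ ╵ ┌─┘ │ └─┴─╴ │ │
│   │ │   │   │       │ │
├─╴ │ └───┘ ┌─┘ ╶─┬───┘ │
│   │       │     │     │
│ ╶─┴───────┴───┐ └───╴ │
│               │       │
└───────────────┴───────┘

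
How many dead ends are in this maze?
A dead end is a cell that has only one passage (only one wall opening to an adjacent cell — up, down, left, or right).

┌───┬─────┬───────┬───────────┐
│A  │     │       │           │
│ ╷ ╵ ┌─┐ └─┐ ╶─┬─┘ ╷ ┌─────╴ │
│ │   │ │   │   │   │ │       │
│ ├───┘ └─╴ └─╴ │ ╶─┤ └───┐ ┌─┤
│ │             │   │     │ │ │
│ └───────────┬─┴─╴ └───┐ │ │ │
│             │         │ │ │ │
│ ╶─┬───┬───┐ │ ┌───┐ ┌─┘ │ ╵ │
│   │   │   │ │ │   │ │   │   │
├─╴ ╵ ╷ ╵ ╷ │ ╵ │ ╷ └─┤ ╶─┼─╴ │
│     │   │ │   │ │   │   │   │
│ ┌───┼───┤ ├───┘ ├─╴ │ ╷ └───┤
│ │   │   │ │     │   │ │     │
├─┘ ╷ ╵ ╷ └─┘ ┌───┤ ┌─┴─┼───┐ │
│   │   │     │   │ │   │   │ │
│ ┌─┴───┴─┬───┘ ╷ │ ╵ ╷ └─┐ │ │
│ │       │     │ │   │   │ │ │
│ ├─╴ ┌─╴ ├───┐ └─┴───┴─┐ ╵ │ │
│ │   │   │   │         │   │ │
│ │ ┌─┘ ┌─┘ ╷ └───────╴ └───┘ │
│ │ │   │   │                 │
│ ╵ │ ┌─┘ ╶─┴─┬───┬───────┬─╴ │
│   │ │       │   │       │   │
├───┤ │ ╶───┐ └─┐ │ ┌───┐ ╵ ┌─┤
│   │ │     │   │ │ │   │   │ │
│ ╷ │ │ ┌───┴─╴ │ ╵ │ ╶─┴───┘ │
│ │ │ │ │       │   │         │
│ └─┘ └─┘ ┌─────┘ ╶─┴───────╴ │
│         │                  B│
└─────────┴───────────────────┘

Checking each cell for number of passages:

Dead ends found at positions:
  (0, 5)
  (0, 8)
  (1, 3)
  (1, 11)
  (2, 1)
  (2, 14)
  (3, 11)
  (4, 10)
  (5, 13)
  (6, 0)
  (6, 5)
  (6, 11)
  (7, 12)
  (8, 1)
  (8, 5)
  (8, 8)
  (11, 7)
  (12, 5)
  (12, 11)
  (12, 14)
  (13, 1)
  (13, 3)
  (14, 5)
Total dead ends: 23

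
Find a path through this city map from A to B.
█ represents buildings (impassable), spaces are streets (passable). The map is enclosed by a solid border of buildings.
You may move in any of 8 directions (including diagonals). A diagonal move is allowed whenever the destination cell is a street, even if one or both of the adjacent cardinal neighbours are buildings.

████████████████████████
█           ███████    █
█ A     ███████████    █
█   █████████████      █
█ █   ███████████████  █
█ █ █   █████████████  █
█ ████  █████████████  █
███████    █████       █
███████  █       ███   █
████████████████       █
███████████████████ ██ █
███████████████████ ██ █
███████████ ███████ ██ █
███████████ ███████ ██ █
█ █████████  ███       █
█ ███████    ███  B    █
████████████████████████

Finding the shortest path from A to B:
Movement: 8-directional
Path length: 22 steps
Directions: down-right → down-right → right → down-right → down-right → down-right → right → right → down-right → right → right → right → right → right → down-right → right → down-right → down → down → down → down → down-left

Solution:

████████████████████████
█           ███████    █
█ A     ███████████    █
█  ↘█████████████      █
█ █ →↘███████████████  █
█ █ █ ↘ █████████████  █
█ ████ ↘█████████████  █
███████ →→↘█████       █
███████  █ →→→→→↘███   █
████████████████ →↘    █
███████████████████↓██ █
███████████████████↓██ █
███████████ ███████↓██ █
███████████ ███████↓██ █
█ █████████  ███   ↙   █
█ ███████    ███  B    █
████████████████████████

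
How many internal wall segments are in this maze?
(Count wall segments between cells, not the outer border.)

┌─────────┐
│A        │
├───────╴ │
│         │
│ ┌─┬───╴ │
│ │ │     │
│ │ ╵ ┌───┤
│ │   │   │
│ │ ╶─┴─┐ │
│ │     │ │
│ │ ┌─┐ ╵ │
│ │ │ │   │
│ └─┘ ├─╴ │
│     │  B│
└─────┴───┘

Counting internal wall segments:
Total internal walls: 24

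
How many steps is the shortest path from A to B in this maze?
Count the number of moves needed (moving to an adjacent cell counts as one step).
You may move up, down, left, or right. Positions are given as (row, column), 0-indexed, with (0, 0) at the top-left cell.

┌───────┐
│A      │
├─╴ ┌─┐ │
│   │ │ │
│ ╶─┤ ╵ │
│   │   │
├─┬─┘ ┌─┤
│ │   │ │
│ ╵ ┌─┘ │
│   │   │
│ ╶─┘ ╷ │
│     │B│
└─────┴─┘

Using BFS to find shortest path:
Start: (0, 0), End: (5, 3)
Path found:
(0,0) → (0,1) → (0,2) → (0,3) → (1,3) → (2,3) → (2,2) → (3,2) → (3,1) → (4,1) → (4,0) → (5,0) → (5,1) → (5,2) → (4,2) → (4,3) → (5,3)
Number of steps: 16

Solution:

┌───────┐
│A → → ↓│
├─╴ ┌─┐ │
│   │ │↓│
│ ╶─┤ ╵ │
│   │↓ ↲│
├─┬─┘ ┌─┤
│ │↓ ↲│ │
│ ╵ ┌─┘ │
│↓ ↲│↱ ↓│
│ ╶─┘ ╷ │
│↳ → ↑│B│
└─────┴─┘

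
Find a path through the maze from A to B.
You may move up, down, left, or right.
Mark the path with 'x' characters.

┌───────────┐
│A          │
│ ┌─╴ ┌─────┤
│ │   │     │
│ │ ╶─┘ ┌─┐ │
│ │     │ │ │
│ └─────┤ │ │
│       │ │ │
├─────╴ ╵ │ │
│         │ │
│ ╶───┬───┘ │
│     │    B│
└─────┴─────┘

Finding the shortest path through the maze:
Path length: 14 steps
Directions: right → right → down → left → down → right → right → up → right → right → down → down → down → down

Solution:

┌───────────┐
│A x x      │
│ ┌─╴ ┌─────┤
│ │x x│x x x│
│ │ ╶─┘ ┌─┐ │
│ │x x x│ │x│
│ └─────┤ │ │
│       │ │x│
├─────╴ ╵ │ │
│         │x│
│ ╶───┬───┘ │
│     │    B│
└─────┴─────┘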